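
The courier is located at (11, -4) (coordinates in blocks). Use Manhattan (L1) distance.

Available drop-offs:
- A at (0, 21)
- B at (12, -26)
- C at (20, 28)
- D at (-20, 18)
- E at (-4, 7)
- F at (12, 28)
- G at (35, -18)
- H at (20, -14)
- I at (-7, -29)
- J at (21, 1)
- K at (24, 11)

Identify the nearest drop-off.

Distances from (11, -4):
A: 36 blocks
B: 23 blocks
C: 41 blocks
D: 53 blocks
E: 26 blocks
F: 33 blocks
G: 38 blocks
H: 19 blocks
I: 43 blocks
J: 15 blocks
K: 28 blocks
Minimum: J at 15 blocks.

J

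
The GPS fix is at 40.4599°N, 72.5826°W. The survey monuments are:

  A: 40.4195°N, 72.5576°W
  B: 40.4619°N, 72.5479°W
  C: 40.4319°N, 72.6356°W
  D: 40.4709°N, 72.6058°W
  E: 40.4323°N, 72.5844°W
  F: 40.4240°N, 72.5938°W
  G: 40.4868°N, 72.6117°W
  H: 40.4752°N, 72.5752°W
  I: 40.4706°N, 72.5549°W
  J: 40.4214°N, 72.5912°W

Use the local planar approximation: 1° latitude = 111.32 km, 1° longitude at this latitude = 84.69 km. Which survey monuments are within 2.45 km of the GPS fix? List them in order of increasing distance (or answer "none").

Distances from 40.4599°N, 72.5826°W:
A: √((-0.0404·111.32)² + (0.0250·84.69)²) = √(20.225959 + 4.482748) = 4.9708 km
B: √((0.0020·111.32)² + (0.0347·84.69)²) = √(0.049569 + 8.636210) = 2.9472 km
C: √((-0.0280·111.32)² + (-0.0530·84.69)²) = √(9.715440 + 20.147261) = 5.4647 km
D: √((0.0110·111.32)² + (-0.0232·84.69)²) = √(1.499449 + 3.860470) = 2.3152 km
E: √((-0.0276·111.32)² + (-0.0018·84.69)²) = √(9.439838 + 0.023239) = 3.0762 km
F: √((-0.0359·111.32)² + (-0.0112·84.69)²) = √(15.971117 + 0.899705) = 4.1074 km
G: √((0.0269·111.32)² + (-0.0291·84.69)²) = √(8.967078 + 6.073657) = 3.8782 km
H: √((0.0153·111.32)² + (0.0074·84.69)²) = √(2.900877 + 0.392760) = 1.8148 km
I: √((0.0107·111.32)² + (0.0277·84.69)²) = √(1.418776 + 5.503308) = 2.6310 km
J: √((-0.0385·111.32)² + (-0.0086·84.69)²) = √(18.368253 + 0.530470) = 4.3473 km
Threshold 2.45 km: H (1.8148 km), D (2.3152 km) are within range.

H, D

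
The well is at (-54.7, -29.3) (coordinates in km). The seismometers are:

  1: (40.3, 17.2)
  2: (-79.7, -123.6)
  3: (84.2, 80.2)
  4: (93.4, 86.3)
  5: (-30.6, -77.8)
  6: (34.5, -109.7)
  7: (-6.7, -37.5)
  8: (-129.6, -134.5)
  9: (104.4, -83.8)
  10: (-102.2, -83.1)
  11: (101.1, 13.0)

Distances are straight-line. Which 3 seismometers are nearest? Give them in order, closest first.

Distances from (-54.7, -29.3):
1: 105.8 km
2: 97.6 km
3: 176.9 km
4: 187.9 km
5: 54.2 km
6: 120.1 km
7: 48.7 km
8: 129.1 km
9: 168.2 km
10: 71.8 km
11: 161.4 km
Sorted: 7 (48.7 km) < 5 (54.2 km) < 10 (71.8 km) < 2 (97.6 km) < 1 (105.8 km) < …

7, 5, 10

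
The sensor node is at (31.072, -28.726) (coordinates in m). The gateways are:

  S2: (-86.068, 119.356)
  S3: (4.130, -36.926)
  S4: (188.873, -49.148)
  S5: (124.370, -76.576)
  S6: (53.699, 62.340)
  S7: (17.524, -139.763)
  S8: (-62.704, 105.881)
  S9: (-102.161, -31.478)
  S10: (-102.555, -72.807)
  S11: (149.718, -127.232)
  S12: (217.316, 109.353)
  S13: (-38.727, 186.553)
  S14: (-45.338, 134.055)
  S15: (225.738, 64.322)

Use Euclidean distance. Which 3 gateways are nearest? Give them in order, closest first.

S3, S6, S5

Distances from (31.072, -28.726):
S2: √((-117.140)² + (148.082)²) = √(13721.77960 + 21928.27872) = 188.812 m
S3: √((-26.942)² + (-8.200)²) = √(725.87136 + 67.24000) = 28.162 m
S4: √((157.801)² + (-20.422)²) = √(24901.15560 + 417.05808) = 159.117 m
S5: √((93.298)² + (-47.850)²) = √(8704.51680 + 2289.62250) = 104.853 m
S6: √((22.627)² + (91.066)²) = √(511.98113 + 8293.01636) = 93.835 m
S7: √((-13.548)² + (-111.037)²) = √(183.54830 + 12329.21537) = 111.860 m
S8: √((-93.776)² + (134.607)²) = √(8793.93818 + 18119.04445) = 164.052 m
S9: √((-133.233)² + (-2.752)²) = √(17751.03229 + 7.57350) = 133.261 m
S10: √((-133.627)² + (-44.081)²) = √(17856.17513 + 1943.13456) = 140.710 m
S11: √((118.646)² + (-98.506)²) = √(14076.87332 + 9703.43204) = 154.209 m
S12: √((186.244)² + (138.079)²) = √(34686.82754 + 19065.81024) = 231.846 m
S13: √((-69.799)² + (215.279)²) = √(4871.90040 + 46345.04784) = 226.312 m
S14: √((-76.410)² + (162.781)²) = √(5838.48810 + 26497.65396) = 179.823 m
S15: √((194.666)² + (93.048)²) = √(37894.85156 + 8657.93030) = 215.761 m
Sorted: S3 (28.162 m) < S6 (93.835 m) < S5 (104.853 m) < S7 (111.860 m) < S9 (133.261 m) < …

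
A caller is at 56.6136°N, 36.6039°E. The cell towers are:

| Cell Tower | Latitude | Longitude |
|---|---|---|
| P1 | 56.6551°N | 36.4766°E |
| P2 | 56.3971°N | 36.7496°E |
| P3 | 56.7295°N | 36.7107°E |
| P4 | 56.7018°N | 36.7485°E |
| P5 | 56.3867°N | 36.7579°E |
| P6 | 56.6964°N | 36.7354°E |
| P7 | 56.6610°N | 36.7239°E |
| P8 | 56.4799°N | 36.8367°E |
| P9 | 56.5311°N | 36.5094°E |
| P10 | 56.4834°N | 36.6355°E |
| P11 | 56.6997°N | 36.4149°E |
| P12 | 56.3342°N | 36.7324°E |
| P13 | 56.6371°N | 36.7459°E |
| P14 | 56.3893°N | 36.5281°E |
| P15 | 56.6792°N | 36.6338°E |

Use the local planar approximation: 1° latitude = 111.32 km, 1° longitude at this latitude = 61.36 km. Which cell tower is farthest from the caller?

P12

Distances from 56.6136°N, 36.6039°E:
P1: √((0.0415·111.32)² + (-0.1273·61.36)²) = √(21.342367 + 61.013721) = 9.0750 km
P2: √((-0.2165·111.32)² + (0.1457·61.36)²) = √(580.847597 + 79.926318) = 25.7055 km
P3: √((0.1159·111.32)² + (0.1068·61.36)²) = √(166.461294 + 42.945059) = 14.4709 km
P4: √((0.0882·111.32)² + (0.1446·61.36)²) = √(96.401450 + 78.724024) = 13.2335 km
P5: √((-0.2269·111.32)² + (0.1540·61.36)²) = √(637.992226 + 89.291916) = 26.9682 km
P6: √((0.0828·111.32)² + (0.1315·61.36)²) = √(84.958546 + 65.106179) = 12.2501 km
P7: √((0.0474·111.32)² + (0.1200·61.36)²) = √(27.842170 + 54.216714) = 9.0586 km
P8: √((-0.1337·111.32)² + (0.2328·61.36)²) = √(221.518096 + 204.050026) = 20.6293 km
P9: √((-0.0825·111.32)² + (-0.0945·61.36)²) = √(84.344019 + 33.622834) = 10.8613 km
P10: √((-0.1302·111.32)² + (0.0316·61.36)²) = √(210.072094 + 3.759628) = 14.6230 km
P11: √((0.0861·111.32)² + (-0.1890·61.36)²) = √(91.865554 + 134.491337) = 15.0452 km
P12: √((-0.2794·111.32)² + (0.1285·61.36)²) = √(967.384665 + 62.169440) = 32.0867 km
P13: √((0.0235·111.32)² + (0.1420·61.36)²) = √(6.843561 + 75.918460) = 9.0974 km
P14: √((-0.2243·111.32)² + (-0.0758·61.36)²) = √(623.454756 + 21.632620) = 25.3986 km
P15: √((0.0656·111.32)² + (0.0299·61.36)²) = √(53.327850 + 3.365992) = 7.5295 km
Maximum: P12 at 32.0867 km.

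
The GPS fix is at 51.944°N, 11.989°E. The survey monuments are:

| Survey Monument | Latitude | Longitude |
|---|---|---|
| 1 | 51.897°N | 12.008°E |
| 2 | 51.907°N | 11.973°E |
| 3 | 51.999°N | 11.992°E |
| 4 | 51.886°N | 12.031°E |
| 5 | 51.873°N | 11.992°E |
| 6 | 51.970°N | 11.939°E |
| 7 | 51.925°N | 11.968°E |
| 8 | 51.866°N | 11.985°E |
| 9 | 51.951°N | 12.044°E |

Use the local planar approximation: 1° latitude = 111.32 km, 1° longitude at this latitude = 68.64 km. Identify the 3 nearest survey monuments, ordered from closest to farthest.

7, 9, 2

Distances from 51.944°N, 11.989°E:
1: 5.392 km
2: 4.263 km
3: 6.126 km
4: 7.071 km
5: 7.906 km
6: 4.490 km
7: 2.560 km
8: 8.687 km
9: 3.855 km
Sorted: 7 (2.560 km) < 9 (3.855 km) < 2 (4.263 km) < 6 (4.490 km) < 1 (5.392 km) < …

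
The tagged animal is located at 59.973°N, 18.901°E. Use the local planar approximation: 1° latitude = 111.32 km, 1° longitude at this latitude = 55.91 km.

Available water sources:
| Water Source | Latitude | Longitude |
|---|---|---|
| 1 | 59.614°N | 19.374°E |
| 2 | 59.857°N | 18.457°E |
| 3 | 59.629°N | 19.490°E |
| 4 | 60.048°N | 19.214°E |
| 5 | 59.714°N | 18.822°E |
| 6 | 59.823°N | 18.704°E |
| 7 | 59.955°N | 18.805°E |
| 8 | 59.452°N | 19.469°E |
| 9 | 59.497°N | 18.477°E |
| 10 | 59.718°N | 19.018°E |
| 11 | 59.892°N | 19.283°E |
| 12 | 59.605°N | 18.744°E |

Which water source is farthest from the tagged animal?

Distances from 59.973°N, 18.901°E:
1: 47.922 km
2: 27.982 km
3: 50.506 km
4: 19.389 km
5: 29.168 km
6: 20.003 km
7: 5.729 km
8: 66.123 km
9: 58.049 km
10: 29.131 km
11: 23.183 km
12: 41.896 km
Maximum: 8 at 66.123 km.

8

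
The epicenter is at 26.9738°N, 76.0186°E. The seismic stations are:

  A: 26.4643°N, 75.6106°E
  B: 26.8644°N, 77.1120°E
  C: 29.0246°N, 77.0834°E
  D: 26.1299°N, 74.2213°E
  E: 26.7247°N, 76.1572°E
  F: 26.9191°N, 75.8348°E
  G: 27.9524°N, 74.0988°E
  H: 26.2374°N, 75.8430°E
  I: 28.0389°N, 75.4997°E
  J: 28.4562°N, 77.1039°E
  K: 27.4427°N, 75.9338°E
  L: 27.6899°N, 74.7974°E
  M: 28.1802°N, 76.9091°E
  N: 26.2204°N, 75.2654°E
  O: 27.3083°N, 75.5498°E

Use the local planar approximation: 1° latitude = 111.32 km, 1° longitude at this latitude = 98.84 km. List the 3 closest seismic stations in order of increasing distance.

F, E, K

Distances from 26.9738°N, 76.0186°E:
A: √((-0.5095·111.32)² + (-0.4080·98.84)²) = √(3216.879344 + 1626.244346) = 69.5926 km
B: √((-0.1094·111.32)² + (1.0934·98.84)²) = √(148.313621 + 11679.482831) = 108.7557 km
C: √((2.0508·111.32)² + (1.0648·98.84)²) = √(52118.632594 + 11076.474663) = 251.3864 km
D: √((-0.8439·111.32)² + (-1.7973·98.84)²) = √(8825.277479 + 31557.792923) = 200.9554 km
E: √((-0.2491·111.32)² + (0.1386·98.84)²) = √(768.942474 + 187.668738) = 30.9291 km
F: √((-0.0547·111.32)² + (-0.1838·98.84)²) = √(37.078405 + 330.032332) = 19.1601 km
G: √((0.9786·111.32)² + (-1.9198·98.84)²) = √(11867.433811 + 36006.213153) = 218.8005 km
H: √((-0.7364·111.32)² + (-0.1756·98.84)²) = √(6720.072446 + 301.241289) = 83.7933 km
I: √((1.0651·111.32)² + (-0.5189·98.84)²) = √(14058.117364 + 2630.466740) = 129.1843 km
J: √((1.4824·111.32)² + (1.0853·98.84)²) = √(27231.853871 + 11507.078597) = 196.8221 km
K: √((0.4689·111.32)² + (-0.0848·98.84)²) = √(2724.625775 + 70.251755) = 52.8666 km
L: √((0.7161·111.32)² + (-1.2212·98.84)²) = √(6354.680833 + 14569.312703) = 144.6513 km
M: √((1.2064·111.32)² + (0.8905·98.84)²) = √(18035.535945 + 7746.995810) = 160.5694 km
N: √((-0.7534·111.32)² + (-0.7532·98.84)²) = √(7033.923279 + 5542.249797) = 112.1435 km
O: √((0.3345·111.32)² + (-0.4688·98.84)²) = √(1386.559911 + 2147.042689) = 59.4441 km
Sorted: F (19.1601 km) < E (30.9291 km) < K (52.8666 km) < O (59.4441 km) < A (69.5926 km) < …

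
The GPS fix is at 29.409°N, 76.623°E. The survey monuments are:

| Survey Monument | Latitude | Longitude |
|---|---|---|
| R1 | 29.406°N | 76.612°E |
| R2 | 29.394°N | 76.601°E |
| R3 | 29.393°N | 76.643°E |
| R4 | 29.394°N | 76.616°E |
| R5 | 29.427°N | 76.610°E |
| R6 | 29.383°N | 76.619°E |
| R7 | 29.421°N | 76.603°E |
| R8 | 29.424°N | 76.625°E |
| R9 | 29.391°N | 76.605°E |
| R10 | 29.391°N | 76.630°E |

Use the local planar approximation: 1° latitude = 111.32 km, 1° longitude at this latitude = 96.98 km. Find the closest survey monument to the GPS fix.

R1

Distances from 29.409°N, 76.623°E:
R1: √((-0.003·111.32)² + (-0.011·96.98)²) = √(0.11153 + 1.13802) = 1.118 km
R2: √((-0.015·111.32)² + (-0.022·96.98)²) = √(2.78823 + 4.55208) = 2.709 km
R3: √((-0.016·111.32)² + (0.020·96.98)²) = √(3.17239 + 3.76205) = 2.633 km
R4: √((-0.015·111.32)² + (-0.007·96.98)²) = √(2.78823 + 0.46085) = 1.803 km
R5: √((0.018·111.32)² + (-0.013·96.98)²) = √(4.01505 + 1.58947) = 2.367 km
R6: √((-0.026·111.32)² + (-0.004·96.98)²) = √(8.37709 + 0.15048) = 2.920 km
R7: √((0.012·111.32)² + (-0.020·96.98)²) = √(1.78447 + 3.76205) = 2.355 km
R8: √((0.015·111.32)² + (0.002·96.98)²) = √(2.78823 + 0.03762) = 1.681 km
R9: √((-0.018·111.32)² + (-0.018·96.98)²) = √(4.01505 + 3.04726) = 2.658 km
R10: √((-0.018·111.32)² + (0.007·96.98)²) = √(4.01505 + 0.46085) = 2.116 km
Minimum: R1 at 1.118 km.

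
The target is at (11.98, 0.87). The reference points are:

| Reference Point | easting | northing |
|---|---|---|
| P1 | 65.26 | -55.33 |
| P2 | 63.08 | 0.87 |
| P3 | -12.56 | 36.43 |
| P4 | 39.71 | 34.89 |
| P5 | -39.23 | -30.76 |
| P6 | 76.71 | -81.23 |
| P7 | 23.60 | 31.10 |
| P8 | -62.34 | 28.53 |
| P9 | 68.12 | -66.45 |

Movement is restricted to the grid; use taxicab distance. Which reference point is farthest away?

Distances from (11.98, 0.87):
P1: |53.28| + |-56.20| = 53.28 + 56.20 = 109.48
P2: |51.10| + |0.00| = 51.10 + 0.00 = 51.10
P3: |-24.54| + |35.56| = 24.54 + 35.56 = 60.10
P4: |27.73| + |34.02| = 27.73 + 34.02 = 61.75
P5: |-51.21| + |-31.63| = 51.21 + 31.63 = 82.84
P6: |64.73| + |-82.10| = 64.73 + 82.10 = 146.83
P7: |11.62| + |30.23| = 11.62 + 30.23 = 41.85
P8: |-74.32| + |27.66| = 74.32 + 27.66 = 101.98
P9: |56.14| + |-67.32| = 56.14 + 67.32 = 123.46
Maximum: P6 at 146.83.

P6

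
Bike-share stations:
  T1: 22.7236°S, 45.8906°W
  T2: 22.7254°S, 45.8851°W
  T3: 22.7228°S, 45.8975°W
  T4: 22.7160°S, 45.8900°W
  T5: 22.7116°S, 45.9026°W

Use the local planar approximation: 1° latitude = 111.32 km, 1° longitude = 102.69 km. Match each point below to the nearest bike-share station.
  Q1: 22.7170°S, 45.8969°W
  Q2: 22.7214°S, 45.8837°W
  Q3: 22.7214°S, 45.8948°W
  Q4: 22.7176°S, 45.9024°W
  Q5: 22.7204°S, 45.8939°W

Q1→T3; Q2→T2; Q3→T3; Q4→T5; Q5→T3

Q1 at 22.7170°S, 45.8969°W:
  T1: √((-0.0066·111.32)² + (0.0063·102.69)²) = √(0.539802 + 0.418540) = 0.9789 km
  T2: √((-0.0084·111.32)² + (0.0118·102.69)²) = √(0.874390 + 1.468319) = 1.5306 km
  T3: √((-0.0058·111.32)² + (-0.0006·102.69)²) = √(0.416872 + 0.003796) = 0.6486 km
  T4: √((0.0010·111.32)² + (0.0069·102.69)²) = √(0.012392 + 0.502059) = 0.7173 km
  T5: √((0.0054·111.32)² + (-0.0057·102.69)²) = √(0.361355 + 0.342615) = 0.8390 km
  → nearest: T3 (0.6486 km)
Q2 at 22.7214°S, 45.8837°W:
  T1: √((-0.0022·111.32)² + (-0.0069·102.69)²) = √(0.059978 + 0.502059) = 0.7497 km
  T2: √((-0.0040·111.32)² + (-0.0014·102.69)²) = √(0.198274 + 0.020669) = 0.4679 km
  T3: √((-0.0014·111.32)² + (-0.0138·102.69)²) = √(0.024289 + 2.008235) = 1.4257 km
  T4: √((0.0054·111.32)² + (-0.0063·102.69)²) = √(0.361355 + 0.418540) = 0.8831 km
  T5: √((0.0098·111.32)² + (-0.0189·102.69)²) = √(1.190141 + 3.766864) = 2.2264 km
  → nearest: T2 (0.4679 km)
Q3 at 22.7214°S, 45.8948°W:
  T1: √((-0.0022·111.32)² + (0.0042·102.69)²) = √(0.059978 + 0.186018) = 0.4960 km
  T2: √((-0.0040·111.32)² + (0.0097·102.69)²) = √(0.198274 + 0.992201) = 1.0911 km
  T3: √((-0.0014·111.32)² + (-0.0027·102.69)²) = √(0.024289 + 0.076875) = 0.3181 km
  T4: √((0.0054·111.32)² + (0.0048·102.69)²) = √(0.361355 + 0.242962) = 0.7774 km
  T5: √((0.0098·111.32)² + (-0.0078·102.69)²) = √(1.190141 + 0.641572) = 1.3534 km
  → nearest: T3 (0.3181 km)
Q4 at 22.7176°S, 45.9024°W:
  T1: √((-0.0060·111.32)² + (0.0118·102.69)²) = √(0.446117 + 1.468319) = 1.3836 km
  T2: √((-0.0078·111.32)² + (0.0173·102.69)²) = √(0.753938 + 3.156084) = 1.9774 km
  T3: √((-0.0052·111.32)² + (0.0049·102.69)²) = √(0.335084 + 0.253191) = 0.7670 km
  T4: √((0.0016·111.32)² + (0.0124·102.69)²) = √(0.031724 + 1.621436) = 1.2858 km
  T5: √((0.0060·111.32)² + (-0.0002·102.69)²) = √(0.446117 + 0.000422) = 0.6682 km
  → nearest: T5 (0.6682 km)
Q5 at 22.7204°S, 45.8939°W:
  T1: √((-0.0032·111.32)² + (0.0033·102.69)²) = √(0.126896 + 0.114838) = 0.4917 km
  T2: √((-0.0050·111.32)² + (0.0088·102.69)²) = √(0.309804 + 0.816623) = 1.0613 km
  T3: √((-0.0024·111.32)² + (-0.0036·102.69)²) = √(0.071379 + 0.136666) = 0.4561 km
  T4: √((0.0044·111.32)² + (0.0039·102.69)²) = √(0.239912 + 0.160393) = 0.6327 km
  T5: √((0.0088·111.32)² + (-0.0087·102.69)²) = √(0.959648 + 0.798169) = 1.3258 km
  → nearest: T3 (0.4561 km)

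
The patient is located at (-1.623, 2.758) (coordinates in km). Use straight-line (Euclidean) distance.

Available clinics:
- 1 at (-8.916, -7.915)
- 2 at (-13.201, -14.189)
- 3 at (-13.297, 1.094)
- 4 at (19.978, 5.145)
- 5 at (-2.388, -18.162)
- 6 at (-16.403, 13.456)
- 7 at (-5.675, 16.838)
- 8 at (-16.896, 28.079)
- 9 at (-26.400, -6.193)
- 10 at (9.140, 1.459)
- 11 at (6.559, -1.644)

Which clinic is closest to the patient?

Distances from (-1.623, 2.758):
1: √((-7.293)² + (-10.673)²) = √(53.18785 + 113.91293) = 12.927 km
2: √((-11.578)² + (-16.947)²) = √(134.05008 + 287.20081) = 20.524 km
3: √((-11.674)² + (-1.664)²) = √(136.28228 + 2.76890) = 11.792 km
4: √((21.601)² + (2.387)²) = √(466.60320 + 5.69777) = 21.732 km
5: √((-0.765)² + (-20.920)²) = √(0.58522 + 437.64640) = 20.934 km
6: √((-14.780)² + (10.698)²) = √(218.44840 + 114.44720) = 18.245 km
7: √((-4.052)² + (14.080)²) = √(16.41870 + 198.24640) = 14.651 km
8: √((-15.273)² + (25.321)²) = √(233.26453 + 641.15304) = 29.571 km
9: √((-24.777)² + (-8.951)²) = √(613.89973 + 80.12040) = 26.344 km
10: √((10.763)² + (-1.299)²) = √(115.84217 + 1.68740) = 10.841 km
11: √((8.182)² + (-4.402)²) = √(66.94512 + 19.37760) = 9.291 km
Minimum: 11 at 9.291 km.

11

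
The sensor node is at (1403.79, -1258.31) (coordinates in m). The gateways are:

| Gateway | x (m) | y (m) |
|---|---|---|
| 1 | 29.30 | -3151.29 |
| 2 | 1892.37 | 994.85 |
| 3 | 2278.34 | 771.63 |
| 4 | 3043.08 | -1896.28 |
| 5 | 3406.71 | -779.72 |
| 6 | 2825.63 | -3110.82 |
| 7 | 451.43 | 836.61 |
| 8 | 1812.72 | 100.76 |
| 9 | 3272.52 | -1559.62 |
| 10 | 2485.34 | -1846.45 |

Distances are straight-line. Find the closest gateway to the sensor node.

10

Distances from (1403.79, -1258.31):
1: √((-1374.49)² + (-1892.98)²) = √(1889222.7601 + 3583373.2804) = 2339.36 m
2: √((488.58)² + (2253.16)²) = √(238710.4164 + 5076729.9856) = 2305.52 m
3: √((874.55)² + (2029.94)²) = √(764837.7025 + 4120656.4036) = 2210.32 m
4: √((1639.29)² + (-637.97)²) = √(2687271.7041 + 407005.7209) = 1759.06 m
5: √((2002.92)² + (478.59)²) = √(4011688.5264 + 229048.3881) = 2059.30 m
6: √((1421.84)² + (-1852.51)²) = √(2021628.9856 + 3431793.3001) = 2335.26 m
7: √((-952.36)² + (2094.92)²) = √(906989.5696 + 4388689.8064) = 2301.23 m
8: √((408.93)² + (1359.07)²) = √(167223.7449 + 1847071.2649) = 1419.26 m
9: √((1868.73)² + (-301.31)²) = √(3492151.8129 + 90787.7161) = 1892.87 m
10: √((1081.55)² + (-588.14)²) = √(1169750.4025 + 345908.6596) = 1231.12 m
Minimum: 10 at 1231.12 m.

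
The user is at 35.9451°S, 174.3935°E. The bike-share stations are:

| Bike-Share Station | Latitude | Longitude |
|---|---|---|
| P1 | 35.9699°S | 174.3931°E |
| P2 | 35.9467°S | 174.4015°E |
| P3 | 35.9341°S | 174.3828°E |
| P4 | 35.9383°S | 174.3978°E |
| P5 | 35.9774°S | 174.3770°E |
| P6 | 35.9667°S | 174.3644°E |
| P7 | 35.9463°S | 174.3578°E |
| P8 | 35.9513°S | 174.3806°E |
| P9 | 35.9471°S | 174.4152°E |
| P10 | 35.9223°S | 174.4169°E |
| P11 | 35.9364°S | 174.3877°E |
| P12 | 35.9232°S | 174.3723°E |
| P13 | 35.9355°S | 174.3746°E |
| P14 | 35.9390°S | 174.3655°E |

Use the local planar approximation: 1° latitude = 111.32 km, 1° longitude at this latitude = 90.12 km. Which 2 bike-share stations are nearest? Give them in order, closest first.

Distances from 35.9451°S, 174.3935°E:
P1: 2.7610 km
P2: 0.7426 km
P3: 1.5586 km
P4: 0.8504 km
P5: 3.8910 km
P6: 3.5580 km
P7: 3.2201 km
P8: 1.3520 km
P9: 1.9682 km
P10: 3.2998 km
P11: 1.1005 km
P12: 3.0973 km
P13: 2.0108 km
P14: 2.6131 km
Sorted: P2 (0.7426 km) < P4 (0.8504 km) < P11 (1.1005 km) < P8 (1.3520 km) < …

P2, P4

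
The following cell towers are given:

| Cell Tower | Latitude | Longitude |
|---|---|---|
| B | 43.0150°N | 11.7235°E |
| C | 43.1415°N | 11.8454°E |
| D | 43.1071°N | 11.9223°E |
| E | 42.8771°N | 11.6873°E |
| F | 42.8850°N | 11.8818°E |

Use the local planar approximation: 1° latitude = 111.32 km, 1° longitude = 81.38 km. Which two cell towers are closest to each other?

Pairwise distances:
B–C: 17.2254 km
B–D: 19.1534 km
B–E: 15.6311 km
B–F: 19.3749 km
C–D: 7.3368 km
C–E: 32.1223 km
C–F: 28.7068 km
D–E: 31.9575 km
D–F: 24.9429 km
E–F: 15.8528 km
Closest pair: C–D at 7.3368 km.

C and D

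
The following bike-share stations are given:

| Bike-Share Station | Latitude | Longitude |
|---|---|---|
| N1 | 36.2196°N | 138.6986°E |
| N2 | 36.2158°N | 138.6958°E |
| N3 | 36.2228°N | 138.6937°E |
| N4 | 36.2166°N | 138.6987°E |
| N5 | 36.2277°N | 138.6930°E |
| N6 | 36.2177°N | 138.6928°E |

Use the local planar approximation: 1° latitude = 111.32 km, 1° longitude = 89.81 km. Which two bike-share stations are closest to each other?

Pairwise distances:
N1–N2: 0.4921 km
N1–N3: 0.5662 km
N1–N4: 0.3341 km
N1–N5: 1.0325 km
N1–N6: 0.5622 km
N2–N3: 0.8017 km
N2–N4: 0.2753 km
N2–N5: 1.3484 km
N2–N6: 0.3425 km
N3–N4: 0.8234 km
N3–N5: 0.5491 km
N3–N6: 0.5735 km
N4–N5: 1.3375 km
N4–N6: 0.5438 km
N5–N6: 1.1133 km
Closest pair: N2–N4 at 0.2753 km.

N2 and N4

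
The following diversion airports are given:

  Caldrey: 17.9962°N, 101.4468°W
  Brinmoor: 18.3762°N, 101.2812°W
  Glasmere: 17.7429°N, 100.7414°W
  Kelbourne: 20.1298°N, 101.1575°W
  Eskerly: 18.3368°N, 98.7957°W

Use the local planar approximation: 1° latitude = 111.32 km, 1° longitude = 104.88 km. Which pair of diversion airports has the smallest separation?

Pairwise distances:
Caldrey–Brinmoor: √((0.3800·111.32)² + (0.1656·104.88)²) = √(1789.425363 + 301.651870) = 45.7283 km
Caldrey–Glasmere: √((-0.2533·111.32)² + (0.7054·104.88)²) = √(795.090885 + 5473.388407) = 79.1737 km
Caldrey–Kelbourne: √((2.1336·111.32)² + (0.2893·104.88)²) = √(56412.117353 + 920.623856) = 239.4426 km
Caldrey–Eskerly: √((0.3406·111.32)² + (2.6511·104.88)²) = √(1437.592117 + 77310.338852) = 280.6206 km
Brinmoor–Glasmere: √((-0.6333·111.32)² + (0.5398·104.88)²) = √(4970.102797 + 3205.170359) = 90.4172 km
Brinmoor–Kelbourne: √((1.7536·111.32)² + (0.1237·104.88)²) = √(38107.237696 + 168.315750) = 195.6414 km
Brinmoor–Eskerly: √((-0.0394·111.32)² + (2.4855·104.88)²) = √(19.237066 + 67953.666167) = 260.7161 km
Glasmere–Kelbourne: √((2.3869·111.32)² + (-0.4161·104.88)²) = √(70601.648925 + 1904.499175) = 269.2697 km
Glasmere–Eskerly: √((0.5939·111.32)² + (1.9457·104.88)²) = √(4370.921893 + 41642.530755) = 214.5075 km
Kelbourne–Eskerly: √((-1.7930·111.32)² + (2.3618·104.88)²) = √(39838.866602 + 61358.056345) = 318.1146 km
Closest pair: Caldrey–Brinmoor at 45.7283 km.

Caldrey and Brinmoor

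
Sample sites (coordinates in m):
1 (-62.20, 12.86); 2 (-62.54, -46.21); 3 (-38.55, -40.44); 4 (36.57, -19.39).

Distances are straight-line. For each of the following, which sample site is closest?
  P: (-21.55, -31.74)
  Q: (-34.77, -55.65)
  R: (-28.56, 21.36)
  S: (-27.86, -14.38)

P→3; Q→3; R→1; S→3

P at (-21.55, -31.74):
  1: √((-40.65)² + (44.60)²) = √(1652.4225 + 1989.1600) = 60.35 m
  2: √((-40.99)² + (-14.47)²) = √(1680.1801 + 209.3809) = 43.47 m
  3: √((-17.00)² + (-8.70)²) = √(289.0000 + 75.6900) = 19.10 m
  4: √((58.12)² + (12.35)²) = √(3377.9344 + 152.5225) = 59.42 m
  → nearest: 3 (19.10 m)
Q at (-34.77, -55.65):
  1: √((-27.43)² + (68.51)²) = √(752.4049 + 4693.6201) = 73.80 m
  2: √((-27.77)² + (9.44)²) = √(771.1729 + 89.1136) = 29.33 m
  3: √((-3.78)² + (15.21)²) = √(14.2884 + 231.3441) = 15.67 m
  4: √((71.34)² + (36.26)²) = √(5089.3956 + 1314.7876) = 80.03 m
  → nearest: 3 (15.67 m)
R at (-28.56, 21.36):
  1: √((-33.64)² + (-8.50)²) = √(1131.6496 + 72.2500) = 34.70 m
  2: √((-33.98)² + (-67.57)²) = √(1154.6404 + 4565.7049) = 75.63 m
  3: √((-9.99)² + (-61.80)²) = √(99.8001 + 3819.2400) = 62.60 m
  4: √((65.13)² + (-40.75)²) = √(4241.9169 + 1660.5625) = 76.83 m
  → nearest: 1 (34.70 m)
S at (-27.86, -14.38):
  1: √((-34.34)² + (27.24)²) = √(1179.2356 + 742.0176) = 43.83 m
  2: √((-34.68)² + (-31.83)²) = √(1202.7024 + 1013.1489) = 47.07 m
  3: √((-10.69)² + (-26.06)²) = √(114.2761 + 679.1236) = 28.17 m
  4: √((64.43)² + (-5.01)²) = √(4151.2249 + 25.1001) = 64.62 m
  → nearest: 3 (28.17 m)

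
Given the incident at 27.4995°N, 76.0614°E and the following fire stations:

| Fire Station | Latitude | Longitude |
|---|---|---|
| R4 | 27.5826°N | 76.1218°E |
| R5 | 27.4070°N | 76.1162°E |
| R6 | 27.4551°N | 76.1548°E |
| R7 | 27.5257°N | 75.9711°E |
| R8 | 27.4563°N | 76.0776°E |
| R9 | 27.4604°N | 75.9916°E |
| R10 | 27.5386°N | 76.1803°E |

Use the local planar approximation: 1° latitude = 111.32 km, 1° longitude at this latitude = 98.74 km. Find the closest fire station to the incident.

Distances from 27.4995°N, 76.0614°E:
R4: √((0.0831·111.32)² + (0.0604·98.74)²) = √(85.575302 + 35.568055) = 11.0065 km
R5: √((-0.0925·111.32)² + (0.0548·98.74)²) = √(106.030268 + 29.278402) = 11.6322 km
R6: √((-0.0444·111.32)² + (0.0934·98.74)²) = √(24.429374 + 85.051112) = 10.4633 km
R7: √((0.0262·111.32)² + (-0.0903·98.74)²) = √(8.506462 + 79.499015) = 9.3811 km
R8: √((-0.0432·111.32)² + (0.0162·98.74)²) = √(23.126712 + 2.558682) = 5.0681 km
R9: √((-0.0391·111.32)² + (-0.0698·98.74)²) = √(18.945231 + 47.500381) = 8.1514 km
R10: √((0.0391·111.32)² + (0.1189·98.74)²) = √(18.945231 + 137.831967) = 12.5211 km
Minimum: R8 at 5.0681 km.

R8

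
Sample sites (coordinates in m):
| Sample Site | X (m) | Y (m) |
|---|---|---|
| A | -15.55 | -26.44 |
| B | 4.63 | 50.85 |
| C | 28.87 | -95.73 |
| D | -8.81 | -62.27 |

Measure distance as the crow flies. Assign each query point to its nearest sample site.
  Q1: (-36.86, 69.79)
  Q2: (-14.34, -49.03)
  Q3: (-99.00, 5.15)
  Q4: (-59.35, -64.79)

Q1→B; Q2→D; Q3→A; Q4→D

Q1 at (-36.86, 69.79):
  A: 98.56 m
  B: 45.61 m
  C: 178.09 m
  D: 135.01 m
  → nearest: B (45.61 m)
Q2 at (-14.34, -49.03):
  A: 22.62 m
  B: 101.67 m
  C: 63.62 m
  D: 14.35 m
  → nearest: D (14.35 m)
Q3 at (-99.00, 5.15):
  A: 89.23 m
  B: 113.26 m
  C: 162.87 m
  D: 112.60 m
  → nearest: A (89.23 m)
Q4 at (-59.35, -64.79):
  A: 58.22 m
  B: 132.16 m
  C: 93.49 m
  D: 50.60 m
  → nearest: D (50.60 m)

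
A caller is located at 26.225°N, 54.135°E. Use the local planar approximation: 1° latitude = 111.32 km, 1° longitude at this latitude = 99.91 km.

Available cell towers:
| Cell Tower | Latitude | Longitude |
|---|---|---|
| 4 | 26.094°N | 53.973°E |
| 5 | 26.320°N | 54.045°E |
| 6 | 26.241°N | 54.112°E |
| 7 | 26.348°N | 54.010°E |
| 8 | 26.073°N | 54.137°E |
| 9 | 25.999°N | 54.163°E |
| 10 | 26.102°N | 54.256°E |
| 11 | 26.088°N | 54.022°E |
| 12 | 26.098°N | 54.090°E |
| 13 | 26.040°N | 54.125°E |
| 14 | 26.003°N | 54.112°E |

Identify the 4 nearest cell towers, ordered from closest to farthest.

6, 5, 12, 8

Distances from 26.225°N, 54.135°E:
4: √((-0.131·111.32)² + (-0.162·99.91)²) = √(212.66156 + 261.96782) = 21.786 km
5: √((0.095·111.32)² + (-0.090·99.91)²) = √(111.83909 + 80.85427) = 13.881 km
6: √((0.016·111.32)² + (-0.023·99.91)²) = √(3.17239 + 5.28048) = 2.907 km
7: √((0.123·111.32)² + (-0.125·99.91)²) = √(187.48072 + 155.96888) = 18.532 km
8: √((-0.152·111.32)² + (0.002·99.91)²) = √(286.30806 + 0.03993) = 16.922 km
9: √((-0.226·111.32)² + (0.028·99.91)²) = √(632.94107 + 7.82589) = 25.313 km
10: √((-0.123·111.32)² + (0.121·99.91)²) = √(187.48072 + 146.14658) = 18.265 km
11: √((-0.137·111.32)² + (-0.113·99.91)²) = √(232.58812 + 127.46026) = 18.975 km
12: √((-0.127·111.32)² + (-0.045·99.91)²) = √(199.87286 + 20.21357) = 14.835 km
13: √((-0.185·111.32)² + (-0.010·99.91)²) = √(424.12107 + 0.99820) = 20.618 km
14: √((-0.222·111.32)² + (-0.023·99.91)²) = √(610.73435 + 5.28048) = 24.820 km
Sorted: 6 (2.907 km) < 5 (13.881 km) < 12 (14.835 km) < 8 (16.922 km) < 10 (18.265 km) < 7 (18.532 km) < …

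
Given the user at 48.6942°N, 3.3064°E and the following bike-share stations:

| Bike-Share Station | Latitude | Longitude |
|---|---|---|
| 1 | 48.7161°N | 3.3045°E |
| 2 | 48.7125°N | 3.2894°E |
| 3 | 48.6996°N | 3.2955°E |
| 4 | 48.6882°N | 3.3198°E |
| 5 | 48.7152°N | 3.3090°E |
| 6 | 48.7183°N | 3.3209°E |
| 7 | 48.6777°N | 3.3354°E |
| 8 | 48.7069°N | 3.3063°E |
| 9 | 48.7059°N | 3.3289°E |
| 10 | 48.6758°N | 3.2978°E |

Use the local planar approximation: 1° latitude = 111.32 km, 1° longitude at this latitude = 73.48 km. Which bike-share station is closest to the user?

3

Distances from 48.6942°N, 3.3064°E:
1: √((0.0219·111.32)² + (-0.0019·73.48)²) = √(5.943395 + 0.019492) = 2.4419 km
2: √((0.0183·111.32)² + (-0.0170·73.48)²) = √(4.150005 + 1.560401) = 2.3896 km
3: √((0.0054·111.32)² + (-0.0109·73.48)²) = √(0.361355 + 0.641492) = 1.0014 km
4: √((-0.0060·111.32)² + (0.0134·73.48)²) = √(0.446117 + 0.969500) = 1.1898 km
5: √((0.0210·111.32)² + (0.0026·73.48)²) = √(5.464935 + 0.036499) = 2.3455 km
6: √((0.0241·111.32)² + (0.0145·73.48)²) = √(7.197480 + 1.135205) = 2.8866 km
7: √((-0.0165·111.32)² + (0.0290·73.48)²) = √(3.373761 + 4.540820) = 2.8133 km
8: √((0.0127·111.32)² + (-0.0001·73.48)²) = √(1.998729 + 0.000054) = 1.4138 km
9: √((0.0117·111.32)² + (0.0225·73.48)²) = √(1.696360 + 2.733401) = 2.1047 km
10: √((-0.0184·111.32)² + (-0.0086·73.48)²) = √(4.195484 + 0.399333) = 2.1436 km
Minimum: 3 at 1.0014 km.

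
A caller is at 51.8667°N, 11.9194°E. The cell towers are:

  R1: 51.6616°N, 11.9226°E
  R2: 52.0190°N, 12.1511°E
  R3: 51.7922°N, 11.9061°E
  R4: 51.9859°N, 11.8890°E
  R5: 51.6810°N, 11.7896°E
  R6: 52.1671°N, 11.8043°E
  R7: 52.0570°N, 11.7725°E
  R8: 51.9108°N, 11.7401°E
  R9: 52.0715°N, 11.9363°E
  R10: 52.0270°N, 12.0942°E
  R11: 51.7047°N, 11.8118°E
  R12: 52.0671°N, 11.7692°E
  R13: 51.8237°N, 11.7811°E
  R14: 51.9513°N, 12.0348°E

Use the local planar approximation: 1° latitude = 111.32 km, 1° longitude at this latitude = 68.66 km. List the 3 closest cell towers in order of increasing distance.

Distances from 51.8667°N, 11.9194°E:
R1: √((-0.2051·111.32)² + (0.0032·68.66)²) = √(521.287986 + 0.048273) = 22.8328 km
R2: √((0.1523·111.32)² + (0.2317·68.66)²) = √(287.439337 + 253.081072) = 23.2491 km
R3: √((-0.0745·111.32)² + (-0.0133·68.66)²) = √(68.779488 + 0.833894) = 8.3435 km
R4: √((0.1192·111.32)² + (-0.0304·68.66)²) = √(176.075490 + 4.356671) = 13.4325 km
R5: √((-0.1857·111.32)² + (-0.1298·68.66)²) = √(427.336711 + 79.424956) = 22.5114 km
R6: √((0.3004·111.32)² + (-0.1151·68.66)²) = √(1118.268913 + 62.453710) = 34.3616 km
R7: √((0.1903·111.32)² + (-0.1469·68.66)²) = √(448.770160 + 101.730503) = 23.4628 km
R8: √((0.0441·111.32)² + (-0.1793·68.66)²) = √(24.100362 + 151.554270) = 13.2535 km
R9: √((0.2048·111.32)² + (0.0169·68.66)²) = √(519.764124 + 1.346421) = 22.8278 km
R10: √((0.1603·111.32)² + (0.1748·68.66)²) = √(318.429606 + 144.042435) = 21.5052 km
R11: √((-0.1620·111.32)² + (-0.1076·68.66)²) = √(325.219385 + 54.579825) = 19.4884 km
R12: √((0.2004·111.32)² + (-0.1502·68.66)²) = √(497.670422 + 106.352441) = 24.5769 km
R13: √((-0.0430·111.32)² + (-0.1383·68.66)²) = √(22.913071 + 90.167901) = 10.6340 km
R14: √((0.0846·111.32)² + (0.1154·68.66)²) = √(88.692546 + 62.779697) = 12.3074 km
Sorted: R3 (8.3435 km) < R13 (10.6340 km) < R14 (12.3074 km) < R8 (13.2535 km) < R4 (13.4325 km) < …

R3, R13, R14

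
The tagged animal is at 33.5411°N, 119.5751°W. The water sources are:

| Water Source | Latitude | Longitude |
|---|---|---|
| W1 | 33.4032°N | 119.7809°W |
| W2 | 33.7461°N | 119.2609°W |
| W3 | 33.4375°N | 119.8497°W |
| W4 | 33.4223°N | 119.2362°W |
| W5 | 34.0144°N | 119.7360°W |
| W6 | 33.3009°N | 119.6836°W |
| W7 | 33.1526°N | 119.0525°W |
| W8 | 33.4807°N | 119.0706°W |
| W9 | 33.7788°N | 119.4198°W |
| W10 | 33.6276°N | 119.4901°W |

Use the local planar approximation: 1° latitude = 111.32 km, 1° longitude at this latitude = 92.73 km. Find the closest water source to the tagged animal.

W10

Distances from 33.5411°N, 119.5751°W:
W1: √((-0.1379·111.32)² + (-0.2058·92.73)²) = √(235.654061 + 364.192720) = 24.4918 km
W2: √((0.2050·111.32)² + (0.3142·92.73)²) = √(520.779784 + 848.892860) = 37.0091 km
W3: √((-0.1036·111.32)² + (-0.2746·92.73)²) = √(133.004369 + 648.397879) = 27.9536 km
W4: √((-0.1188·111.32)² + (0.3389·92.73)²) = √(174.895758 + 987.605858) = 34.0955 km
W5: √((0.4733·111.32)² + (-0.1609·92.73)²) = √(2775.999632 + 222.614069) = 54.7596 km
W6: √((-0.2402·111.32)² + (-0.1085·92.73)²) = √(714.977544 + 101.227846) = 28.5693 km
W7: √((-0.3885·111.32)² + (0.5226·92.73)²) = √(1870.373935 + 2348.439251) = 64.9524 km
W8: √((-0.0604·111.32)² + (0.5045·92.73)²) = √(45.208518 + 2188.582190) = 47.2630 km
W9: √((0.2377·111.32)² + (0.1553·92.73)²) = √(700.172031 + 207.387908) = 30.1257 km
W10: √((0.0865·111.32)² + (0.0850·92.73)²) = √(92.721107 + 62.126712) = 12.4438 km
Minimum: W10 at 12.4438 km.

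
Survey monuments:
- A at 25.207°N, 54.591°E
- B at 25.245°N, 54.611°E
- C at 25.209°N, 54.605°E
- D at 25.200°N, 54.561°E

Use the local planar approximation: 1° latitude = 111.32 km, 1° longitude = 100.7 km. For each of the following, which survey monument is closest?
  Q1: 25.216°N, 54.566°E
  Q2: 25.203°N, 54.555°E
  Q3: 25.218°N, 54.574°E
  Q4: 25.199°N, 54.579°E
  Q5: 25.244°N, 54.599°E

Q1 at 25.216°N, 54.566°E:
  A: 2.710 km
  B: 5.564 km
  C: 4.004 km
  D: 1.851 km
  → nearest: D (1.851 km)
Q2 at 25.203°N, 54.555°E:
  A: 3.652 km
  B: 7.325 km
  C: 5.079 km
  D: 0.690 km
  → nearest: D (0.690 km)
Q3 at 25.218°N, 54.574°E:
  A: 2.105 km
  B: 4.787 km
  C: 3.279 km
  D: 2.393 km
  → nearest: A (2.105 km)
Q4 at 25.199°N, 54.579°E:
  A: 1.501 km
  B: 6.050 km
  C: 2.845 km
  D: 1.816 km
  → nearest: A (1.501 km)
Q5 at 25.244°N, 54.599°E:
  A: 4.197 km
  B: 1.214 km
  C: 3.943 km
  D: 6.216 km
  → nearest: B (1.214 km)

Q1→D; Q2→D; Q3→A; Q4→A; Q5→B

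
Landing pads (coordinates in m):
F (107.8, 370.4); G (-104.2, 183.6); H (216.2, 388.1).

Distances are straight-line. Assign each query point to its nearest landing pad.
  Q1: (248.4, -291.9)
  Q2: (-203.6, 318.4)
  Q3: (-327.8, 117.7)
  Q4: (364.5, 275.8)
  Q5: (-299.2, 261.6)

Q1 at (248.4, -291.9):
  F: √((-140.6)² + (662.3)²) = √(19768.360 + 438641.290) = 677.1 m
  G: √((-352.6)² + (475.5)²) = √(124326.760 + 226100.250) = 592.0 m
  H: √((-32.2)² + (680.0)²) = √(1036.840 + 462400.000) = 680.8 m
  → nearest: G (592.0 m)
Q2 at (-203.6, 318.4):
  F: √((311.4)² + (52.0)²) = √(96969.960 + 2704.000) = 315.7 m
  G: √((99.4)² + (-134.8)²) = √(9880.360 + 18171.040) = 167.5 m
  H: √((419.8)² + (69.7)²) = √(176232.040 + 4858.090) = 425.5 m
  → nearest: G (167.5 m)
Q3 at (-327.8, 117.7):
  F: √((435.6)² + (252.7)²) = √(189747.360 + 63857.290) = 503.6 m
  G: √((223.6)² + (65.9)²) = √(49996.960 + 4342.810) = 233.1 m
  H: √((544.0)² + (270.4)²) = √(295936.000 + 73116.160) = 607.5 m
  → nearest: G (233.1 m)
Q4 at (364.5, 275.8):
  F: √((-256.7)² + (94.6)²) = √(65894.890 + 8949.160) = 273.6 m
  G: √((-468.7)² + (-92.2)²) = √(219679.690 + 8500.840) = 477.7 m
  H: √((-148.3)² + (112.3)²) = √(21992.890 + 12611.290) = 186.0 m
  → nearest: H (186.0 m)
Q5 at (-299.2, 261.6):
  F: √((407.0)² + (108.8)²) = √(165649.000 + 11837.440) = 421.3 m
  G: √((195.0)² + (-78.0)²) = √(38025.000 + 6084.000) = 210.0 m
  H: √((515.4)² + (126.5)²) = √(265637.160 + 16002.250) = 530.7 m
  → nearest: G (210.0 m)

Q1→G; Q2→G; Q3→G; Q4→H; Q5→G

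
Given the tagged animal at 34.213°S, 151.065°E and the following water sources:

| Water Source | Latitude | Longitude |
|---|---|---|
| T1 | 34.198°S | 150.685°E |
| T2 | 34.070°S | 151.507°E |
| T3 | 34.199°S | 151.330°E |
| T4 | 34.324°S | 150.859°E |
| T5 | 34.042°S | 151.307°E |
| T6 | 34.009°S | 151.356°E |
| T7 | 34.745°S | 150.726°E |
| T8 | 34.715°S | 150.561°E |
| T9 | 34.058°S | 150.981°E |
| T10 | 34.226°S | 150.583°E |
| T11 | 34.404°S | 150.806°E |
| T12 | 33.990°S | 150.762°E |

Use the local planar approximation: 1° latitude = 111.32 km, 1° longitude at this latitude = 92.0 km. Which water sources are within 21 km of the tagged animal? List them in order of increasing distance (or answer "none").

Distances from 34.213°S, 151.065°E:
T1: √((0.015·111.32)² + (-0.380·92.0)²) = √(2.78823 + 1222.20160) = 35.000 km
T2: √((0.143·111.32)² + (0.442·92.0)²) = √(253.40692 + 1653.56090) = 43.669 km
T3: √((0.014·111.32)² + (0.265·92.0)²) = √(2.42886 + 594.38440) = 24.430 km
T4: √((-0.111·111.32)² + (-0.206·92.0)²) = √(152.68359 + 359.17830) = 22.624 km
T5: √((0.171·111.32)² + (0.242·92.0)²) = √(362.35864 + 495.68570) = 29.292 km
T6: √((0.204·111.32)² + (0.291·92.0)²) = √(515.71140 + 716.73998) = 35.106 km
T7: √((-0.532·111.32)² + (-0.339·92.0)²) = √(3507.27371 + 972.69134) = 66.933 km
T8: √((-0.502·111.32)² + (-0.504·92.0)²) = √(3122.86945 + 2149.99142) = 72.614 km
T9: √((0.155·111.32)² + (-0.084·92.0)²) = √(297.72122 + 59.72198) = 18.906 km
T10: √((-0.013·111.32)² + (-0.482·92.0)²) = √(2.09427 + 1966.39034) = 44.368 km
T11: √((-0.191·111.32)² + (-0.259·92.0)²) = √(452.07775 + 567.77358) = 31.935 km
T12: √((0.223·111.32)² + (-0.303·92.0)²) = √(616.24885 + 777.07138) = 37.327 km
Threshold 21 km: T9 (18.906 km) is within range.

T9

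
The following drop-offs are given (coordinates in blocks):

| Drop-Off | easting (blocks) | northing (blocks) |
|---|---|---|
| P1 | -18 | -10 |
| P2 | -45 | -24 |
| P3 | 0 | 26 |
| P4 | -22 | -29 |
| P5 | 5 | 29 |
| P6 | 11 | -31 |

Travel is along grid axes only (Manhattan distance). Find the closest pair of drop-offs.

Pairwise distances:
P1–P2: 41 blocks
P1–P3: 54 blocks
P1–P4: 23 blocks
P1–P5: 62 blocks
P1–P6: 50 blocks
P2–P3: 95 blocks
P2–P4: 28 blocks
P2–P5: 103 blocks
P2–P6: 63 blocks
P3–P4: 77 blocks
P3–P5: 8 blocks
P3–P6: 68 blocks
P4–P5: 85 blocks
P4–P6: 35 blocks
P5–P6: 66 blocks
Closest pair: P3–P5 at 8 blocks.

P3 and P5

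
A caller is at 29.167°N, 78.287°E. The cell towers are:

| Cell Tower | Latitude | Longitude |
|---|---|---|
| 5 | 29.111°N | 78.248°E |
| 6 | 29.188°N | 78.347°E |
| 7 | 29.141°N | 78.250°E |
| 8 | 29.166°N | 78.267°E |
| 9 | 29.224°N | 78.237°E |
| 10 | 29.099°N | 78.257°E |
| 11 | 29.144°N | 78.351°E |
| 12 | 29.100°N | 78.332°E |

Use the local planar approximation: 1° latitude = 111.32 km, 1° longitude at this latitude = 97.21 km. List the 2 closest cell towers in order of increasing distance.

8, 7

Distances from 29.167°N, 78.287°E:
5: 7.296 km
6: 6.284 km
7: 4.617 km
8: 1.947 km
9: 7.993 km
10: 8.112 km
11: 6.728 km
12: 8.647 km
Sorted: 8 (1.947 km) < 7 (4.617 km) < 6 (6.284 km) < 11 (6.728 km) < …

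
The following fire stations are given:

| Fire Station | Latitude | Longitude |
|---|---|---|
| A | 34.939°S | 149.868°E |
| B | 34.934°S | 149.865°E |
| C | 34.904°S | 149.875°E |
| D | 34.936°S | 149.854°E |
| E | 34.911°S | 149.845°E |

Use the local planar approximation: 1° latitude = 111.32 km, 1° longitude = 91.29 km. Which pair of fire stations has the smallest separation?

A and B

Pairwise distances:
A–B: √((0.005·111.32)² + (-0.003·91.29)²) = √(0.30980 + 0.07500) = 0.620 km
A–C: √((0.035·111.32)² + (0.007·91.29)²) = √(15.18037 + 0.40836) = 3.948 km
A–D: √((0.003·111.32)² + (-0.014·91.29)²) = √(0.11153 + 1.63344) = 1.321 km
A–E: √((0.028·111.32)² + (-0.023·91.29)²) = √(9.71544 + 4.40861) = 3.758 km
B–C: √((0.030·111.32)² + (0.010·91.29)²) = √(11.15293 + 0.83339) = 3.462 km
B–D: √((-0.002·111.32)² + (-0.011·91.29)²) = √(0.04957 + 1.00840) = 1.029 km
B–E: √((0.023·111.32)² + (-0.020·91.29)²) = √(6.55544 + 3.33355) = 3.145 km
C–D: √((-0.032·111.32)² + (-0.021·91.29)²) = √(12.68955 + 3.67523) = 4.045 km
C–E: √((-0.007·111.32)² + (-0.030·91.29)²) = √(0.60721 + 7.50048) = 2.847 km
D–E: √((0.025·111.32)² + (-0.009·91.29)²) = √(7.74509 + 0.67504) = 2.902 km
Closest pair: A–B at 0.620 km.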